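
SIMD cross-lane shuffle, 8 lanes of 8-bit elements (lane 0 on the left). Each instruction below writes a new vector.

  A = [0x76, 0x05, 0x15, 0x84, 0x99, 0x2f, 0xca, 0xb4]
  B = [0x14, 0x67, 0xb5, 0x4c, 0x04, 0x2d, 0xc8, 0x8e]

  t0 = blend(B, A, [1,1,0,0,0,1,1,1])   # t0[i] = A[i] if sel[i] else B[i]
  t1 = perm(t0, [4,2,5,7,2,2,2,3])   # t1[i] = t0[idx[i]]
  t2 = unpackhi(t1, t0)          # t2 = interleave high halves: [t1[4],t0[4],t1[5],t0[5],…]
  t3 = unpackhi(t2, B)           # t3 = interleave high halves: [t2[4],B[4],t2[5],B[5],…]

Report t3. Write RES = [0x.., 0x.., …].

  t0: 76 05 b5 4c 04 2f ca b4
  t1: 04 b5 2f b4 b5 b5 b5 4c
  t2: b5 04 b5 2f b5 ca 4c b4
  t3: b5 04 ca 2d 4c c8 b4 8e

RES = [0xb5, 0x04, 0xca, 0x2d, 0x4c, 0xc8, 0xb4, 0x8e]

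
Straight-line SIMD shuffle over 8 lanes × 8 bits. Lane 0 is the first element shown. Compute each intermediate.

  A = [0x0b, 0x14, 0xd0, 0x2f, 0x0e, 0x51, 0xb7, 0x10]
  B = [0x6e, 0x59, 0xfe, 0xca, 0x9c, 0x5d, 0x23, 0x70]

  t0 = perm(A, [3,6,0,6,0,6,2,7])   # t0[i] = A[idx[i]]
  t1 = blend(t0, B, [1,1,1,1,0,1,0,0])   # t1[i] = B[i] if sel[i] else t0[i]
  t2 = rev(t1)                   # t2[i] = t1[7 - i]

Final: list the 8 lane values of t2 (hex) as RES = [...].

RES = [0x10, 0xd0, 0x5d, 0x0b, 0xca, 0xfe, 0x59, 0x6e]

→ t0 |2f|b7|0b|b7|0b|b7|d0|10|
→ t1 |6e|59|fe|ca|0b|5d|d0|10|
→ t2 |10|d0|5d|0b|ca|fe|59|6e|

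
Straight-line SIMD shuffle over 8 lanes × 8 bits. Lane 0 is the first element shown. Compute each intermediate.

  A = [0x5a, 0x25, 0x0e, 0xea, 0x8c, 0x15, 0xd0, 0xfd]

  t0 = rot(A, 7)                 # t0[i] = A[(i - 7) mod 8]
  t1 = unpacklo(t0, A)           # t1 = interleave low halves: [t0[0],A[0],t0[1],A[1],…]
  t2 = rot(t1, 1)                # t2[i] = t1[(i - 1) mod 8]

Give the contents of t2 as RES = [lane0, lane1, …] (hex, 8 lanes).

  t0: 25 0e ea 8c 15 d0 fd 5a
  t1: 25 5a 0e 25 ea 0e 8c ea
  t2: ea 25 5a 0e 25 ea 0e 8c

RES = [ 0xea  0x25  0x5a  0x0e  0x25  0xea  0x0e  0x8c ]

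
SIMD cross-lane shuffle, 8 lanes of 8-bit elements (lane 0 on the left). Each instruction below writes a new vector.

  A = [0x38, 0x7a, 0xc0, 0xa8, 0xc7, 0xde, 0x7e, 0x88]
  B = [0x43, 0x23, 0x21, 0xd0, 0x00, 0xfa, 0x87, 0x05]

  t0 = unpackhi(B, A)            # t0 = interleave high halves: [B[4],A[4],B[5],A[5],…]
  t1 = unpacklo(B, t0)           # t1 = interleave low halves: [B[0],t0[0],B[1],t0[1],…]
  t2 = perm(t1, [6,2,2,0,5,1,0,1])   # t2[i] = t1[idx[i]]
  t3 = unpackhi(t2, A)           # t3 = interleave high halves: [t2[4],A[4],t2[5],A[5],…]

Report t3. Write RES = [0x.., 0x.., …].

→ t0 |00|c7|fa|de|87|7e|05|88|
→ t1 |43|00|23|c7|21|fa|d0|de|
→ t2 |d0|23|23|43|fa|00|43|00|
→ t3 |fa|c7|00|de|43|7e|00|88|

RES = [ 0xfa  0xc7  0x00  0xde  0x43  0x7e  0x00  0x88 ]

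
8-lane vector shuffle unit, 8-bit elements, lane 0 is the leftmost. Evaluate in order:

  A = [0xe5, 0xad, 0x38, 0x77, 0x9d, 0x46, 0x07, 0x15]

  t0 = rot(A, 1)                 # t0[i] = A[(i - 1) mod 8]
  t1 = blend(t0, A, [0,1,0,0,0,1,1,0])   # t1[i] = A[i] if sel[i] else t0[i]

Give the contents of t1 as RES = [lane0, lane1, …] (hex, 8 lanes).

RES = [ 0x15  0xad  0xad  0x38  0x77  0x46  0x07  0x07 ]

t0 = [0x15, 0xe5, 0xad, 0x38, 0x77, 0x9d, 0x46, 0x07]
t1 = [0x15, 0xad, 0xad, 0x38, 0x77, 0x46, 0x07, 0x07]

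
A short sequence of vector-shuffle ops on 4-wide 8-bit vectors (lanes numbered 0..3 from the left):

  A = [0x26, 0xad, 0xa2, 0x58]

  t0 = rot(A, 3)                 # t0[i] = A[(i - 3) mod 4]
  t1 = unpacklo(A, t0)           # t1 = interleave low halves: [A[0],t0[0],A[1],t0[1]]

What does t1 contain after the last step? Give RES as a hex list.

RES = [ 0x26  0xad  0xad  0xa2 ]

  t0: ad a2 58 26
  t1: 26 ad ad a2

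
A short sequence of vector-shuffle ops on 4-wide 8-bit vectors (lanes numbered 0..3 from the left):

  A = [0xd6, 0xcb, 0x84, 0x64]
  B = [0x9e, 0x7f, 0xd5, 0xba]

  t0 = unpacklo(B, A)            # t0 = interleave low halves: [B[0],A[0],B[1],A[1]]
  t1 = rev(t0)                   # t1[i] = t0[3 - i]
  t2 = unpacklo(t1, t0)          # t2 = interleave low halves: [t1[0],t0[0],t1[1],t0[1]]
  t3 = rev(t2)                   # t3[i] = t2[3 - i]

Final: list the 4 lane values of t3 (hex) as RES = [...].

  t0: 9e d6 7f cb
  t1: cb 7f d6 9e
  t2: cb 9e 7f d6
  t3: d6 7f 9e cb

RES = [ 0xd6  0x7f  0x9e  0xcb ]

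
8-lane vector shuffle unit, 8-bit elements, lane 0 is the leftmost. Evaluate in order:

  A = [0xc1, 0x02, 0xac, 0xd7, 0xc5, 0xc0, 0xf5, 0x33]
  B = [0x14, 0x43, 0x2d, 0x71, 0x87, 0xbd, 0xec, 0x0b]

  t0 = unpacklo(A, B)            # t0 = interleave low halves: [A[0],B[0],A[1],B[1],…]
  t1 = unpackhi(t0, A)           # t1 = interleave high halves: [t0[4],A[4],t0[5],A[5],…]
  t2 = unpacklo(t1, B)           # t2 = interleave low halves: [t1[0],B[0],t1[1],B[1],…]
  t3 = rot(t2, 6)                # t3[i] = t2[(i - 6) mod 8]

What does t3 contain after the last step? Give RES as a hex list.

→ t0 |c1|14|02|43|ac|2d|d7|71|
→ t1 |ac|c5|2d|c0|d7|f5|71|33|
→ t2 |ac|14|c5|43|2d|2d|c0|71|
→ t3 |c5|43|2d|2d|c0|71|ac|14|

RES = [0xc5, 0x43, 0x2d, 0x2d, 0xc0, 0x71, 0xac, 0x14]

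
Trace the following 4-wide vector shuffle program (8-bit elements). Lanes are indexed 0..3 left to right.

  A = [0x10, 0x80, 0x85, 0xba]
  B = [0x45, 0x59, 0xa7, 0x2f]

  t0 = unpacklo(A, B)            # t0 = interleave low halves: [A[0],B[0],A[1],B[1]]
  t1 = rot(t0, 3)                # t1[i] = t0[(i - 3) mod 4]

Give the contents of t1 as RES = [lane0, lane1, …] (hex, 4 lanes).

RES = [0x45, 0x80, 0x59, 0x10]

t0 = [0x10, 0x45, 0x80, 0x59]
t1 = [0x45, 0x80, 0x59, 0x10]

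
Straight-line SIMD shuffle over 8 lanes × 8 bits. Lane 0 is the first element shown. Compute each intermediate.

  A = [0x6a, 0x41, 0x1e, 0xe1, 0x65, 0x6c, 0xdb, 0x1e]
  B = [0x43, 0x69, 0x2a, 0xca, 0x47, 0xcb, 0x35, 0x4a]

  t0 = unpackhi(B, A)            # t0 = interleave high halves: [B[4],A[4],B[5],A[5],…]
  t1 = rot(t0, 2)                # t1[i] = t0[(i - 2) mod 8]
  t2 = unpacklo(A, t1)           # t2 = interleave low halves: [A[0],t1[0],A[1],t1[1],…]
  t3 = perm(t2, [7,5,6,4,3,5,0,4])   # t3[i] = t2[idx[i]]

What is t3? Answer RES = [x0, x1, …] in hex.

  t0: 47 65 cb 6c 35 db 4a 1e
  t1: 4a 1e 47 65 cb 6c 35 db
  t2: 6a 4a 41 1e 1e 47 e1 65
  t3: 65 47 e1 1e 1e 47 6a 1e

RES = [ 0x65  0x47  0xe1  0x1e  0x1e  0x47  0x6a  0x1e ]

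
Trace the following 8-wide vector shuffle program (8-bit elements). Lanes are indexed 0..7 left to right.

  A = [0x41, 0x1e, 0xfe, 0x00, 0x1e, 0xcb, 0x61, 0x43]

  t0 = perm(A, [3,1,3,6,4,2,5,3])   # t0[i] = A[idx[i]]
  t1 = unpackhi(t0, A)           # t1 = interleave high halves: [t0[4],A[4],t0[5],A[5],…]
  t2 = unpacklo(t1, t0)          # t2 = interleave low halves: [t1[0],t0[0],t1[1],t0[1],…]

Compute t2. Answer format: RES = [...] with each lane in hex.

t0 = [0x00, 0x1e, 0x00, 0x61, 0x1e, 0xfe, 0xcb, 0x00]
t1 = [0x1e, 0x1e, 0xfe, 0xcb, 0xcb, 0x61, 0x00, 0x43]
t2 = [0x1e, 0x00, 0x1e, 0x1e, 0xfe, 0x00, 0xcb, 0x61]

RES = [ 0x1e  0x00  0x1e  0x1e  0xfe  0x00  0xcb  0x61 ]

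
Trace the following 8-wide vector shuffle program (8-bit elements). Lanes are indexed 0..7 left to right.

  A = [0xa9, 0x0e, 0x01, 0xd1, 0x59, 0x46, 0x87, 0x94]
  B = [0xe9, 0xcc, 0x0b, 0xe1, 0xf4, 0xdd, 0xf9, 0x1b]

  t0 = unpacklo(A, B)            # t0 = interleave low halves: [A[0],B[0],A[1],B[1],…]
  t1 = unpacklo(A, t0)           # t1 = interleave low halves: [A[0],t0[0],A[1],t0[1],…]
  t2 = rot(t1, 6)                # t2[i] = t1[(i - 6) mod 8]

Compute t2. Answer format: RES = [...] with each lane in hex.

RES = [0x0e, 0xe9, 0x01, 0x0e, 0xd1, 0xcc, 0xa9, 0xa9]

t0 = [0xa9, 0xe9, 0x0e, 0xcc, 0x01, 0x0b, 0xd1, 0xe1]
t1 = [0xa9, 0xa9, 0x0e, 0xe9, 0x01, 0x0e, 0xd1, 0xcc]
t2 = [0x0e, 0xe9, 0x01, 0x0e, 0xd1, 0xcc, 0xa9, 0xa9]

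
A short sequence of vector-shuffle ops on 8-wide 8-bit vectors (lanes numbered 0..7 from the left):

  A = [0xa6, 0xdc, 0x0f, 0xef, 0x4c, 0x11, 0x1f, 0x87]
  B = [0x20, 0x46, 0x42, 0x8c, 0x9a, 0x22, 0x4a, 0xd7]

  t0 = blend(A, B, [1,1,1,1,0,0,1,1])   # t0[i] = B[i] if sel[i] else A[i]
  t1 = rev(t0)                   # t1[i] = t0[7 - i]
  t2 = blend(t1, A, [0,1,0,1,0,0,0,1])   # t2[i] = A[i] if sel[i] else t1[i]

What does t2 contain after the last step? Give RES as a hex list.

RES = [ 0xd7  0xdc  0x11  0xef  0x8c  0x42  0x46  0x87 ]

→ t0 |20|46|42|8c|4c|11|4a|d7|
→ t1 |d7|4a|11|4c|8c|42|46|20|
→ t2 |d7|dc|11|ef|8c|42|46|87|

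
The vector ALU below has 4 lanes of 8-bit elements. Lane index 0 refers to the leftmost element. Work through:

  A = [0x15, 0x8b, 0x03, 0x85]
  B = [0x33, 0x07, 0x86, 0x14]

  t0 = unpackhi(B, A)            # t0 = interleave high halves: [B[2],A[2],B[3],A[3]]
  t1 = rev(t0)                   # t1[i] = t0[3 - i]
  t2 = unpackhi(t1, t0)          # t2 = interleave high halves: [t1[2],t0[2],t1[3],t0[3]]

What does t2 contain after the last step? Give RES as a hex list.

RES = [ 0x03  0x14  0x86  0x85 ]

  t0: 86 03 14 85
  t1: 85 14 03 86
  t2: 03 14 86 85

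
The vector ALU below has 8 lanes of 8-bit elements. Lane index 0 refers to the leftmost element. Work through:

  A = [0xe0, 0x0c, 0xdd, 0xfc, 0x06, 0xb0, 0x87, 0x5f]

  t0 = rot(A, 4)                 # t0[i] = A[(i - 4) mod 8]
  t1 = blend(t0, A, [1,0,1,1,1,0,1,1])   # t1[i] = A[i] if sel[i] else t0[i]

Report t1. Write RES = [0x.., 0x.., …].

RES = [ 0xe0  0xb0  0xdd  0xfc  0x06  0x0c  0x87  0x5f ]

→ t0 |06|b0|87|5f|e0|0c|dd|fc|
→ t1 |e0|b0|dd|fc|06|0c|87|5f|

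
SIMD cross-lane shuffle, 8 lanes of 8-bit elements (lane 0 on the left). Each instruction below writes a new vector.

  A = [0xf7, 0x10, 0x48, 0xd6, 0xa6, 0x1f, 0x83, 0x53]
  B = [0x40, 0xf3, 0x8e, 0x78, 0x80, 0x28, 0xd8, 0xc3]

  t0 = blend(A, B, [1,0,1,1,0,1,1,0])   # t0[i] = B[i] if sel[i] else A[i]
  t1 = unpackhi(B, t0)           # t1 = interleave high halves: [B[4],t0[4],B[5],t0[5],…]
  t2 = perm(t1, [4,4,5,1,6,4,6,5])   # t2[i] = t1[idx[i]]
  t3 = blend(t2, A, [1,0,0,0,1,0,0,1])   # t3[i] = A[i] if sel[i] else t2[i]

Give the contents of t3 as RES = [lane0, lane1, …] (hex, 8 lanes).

t0 = [0x40, 0x10, 0x8e, 0x78, 0xa6, 0x28, 0xd8, 0x53]
t1 = [0x80, 0xa6, 0x28, 0x28, 0xd8, 0xd8, 0xc3, 0x53]
t2 = [0xd8, 0xd8, 0xd8, 0xa6, 0xc3, 0xd8, 0xc3, 0xd8]
t3 = [0xf7, 0xd8, 0xd8, 0xa6, 0xa6, 0xd8, 0xc3, 0x53]

RES = [ 0xf7  0xd8  0xd8  0xa6  0xa6  0xd8  0xc3  0x53 ]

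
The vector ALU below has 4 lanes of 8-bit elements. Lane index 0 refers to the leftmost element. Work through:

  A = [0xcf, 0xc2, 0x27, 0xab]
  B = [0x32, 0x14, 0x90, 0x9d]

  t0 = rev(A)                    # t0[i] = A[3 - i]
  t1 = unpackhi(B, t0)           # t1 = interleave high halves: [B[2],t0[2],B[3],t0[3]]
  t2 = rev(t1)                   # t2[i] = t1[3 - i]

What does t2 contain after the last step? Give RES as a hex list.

  t0: ab 27 c2 cf
  t1: 90 c2 9d cf
  t2: cf 9d c2 90

RES = [ 0xcf  0x9d  0xc2  0x90 ]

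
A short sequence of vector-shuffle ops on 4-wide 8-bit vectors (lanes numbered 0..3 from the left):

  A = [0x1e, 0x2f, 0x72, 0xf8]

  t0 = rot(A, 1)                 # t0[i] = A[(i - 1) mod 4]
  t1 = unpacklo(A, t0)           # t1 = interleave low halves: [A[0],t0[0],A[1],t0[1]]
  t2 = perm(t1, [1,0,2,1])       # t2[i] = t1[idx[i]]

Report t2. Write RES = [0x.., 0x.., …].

→ t0 |f8|1e|2f|72|
→ t1 |1e|f8|2f|1e|
→ t2 |f8|1e|2f|f8|

RES = [0xf8, 0x1e, 0x2f, 0xf8]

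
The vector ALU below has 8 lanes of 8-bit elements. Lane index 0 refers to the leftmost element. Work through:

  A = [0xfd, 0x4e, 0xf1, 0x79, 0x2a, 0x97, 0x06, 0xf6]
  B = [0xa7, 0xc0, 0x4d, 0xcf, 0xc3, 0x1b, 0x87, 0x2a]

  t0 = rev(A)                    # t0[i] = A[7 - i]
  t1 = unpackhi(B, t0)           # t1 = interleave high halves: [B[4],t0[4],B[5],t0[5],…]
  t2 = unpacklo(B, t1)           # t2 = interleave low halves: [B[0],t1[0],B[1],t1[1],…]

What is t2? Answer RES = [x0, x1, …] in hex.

t0 = [0xf6, 0x06, 0x97, 0x2a, 0x79, 0xf1, 0x4e, 0xfd]
t1 = [0xc3, 0x79, 0x1b, 0xf1, 0x87, 0x4e, 0x2a, 0xfd]
t2 = [0xa7, 0xc3, 0xc0, 0x79, 0x4d, 0x1b, 0xcf, 0xf1]

RES = [0xa7, 0xc3, 0xc0, 0x79, 0x4d, 0x1b, 0xcf, 0xf1]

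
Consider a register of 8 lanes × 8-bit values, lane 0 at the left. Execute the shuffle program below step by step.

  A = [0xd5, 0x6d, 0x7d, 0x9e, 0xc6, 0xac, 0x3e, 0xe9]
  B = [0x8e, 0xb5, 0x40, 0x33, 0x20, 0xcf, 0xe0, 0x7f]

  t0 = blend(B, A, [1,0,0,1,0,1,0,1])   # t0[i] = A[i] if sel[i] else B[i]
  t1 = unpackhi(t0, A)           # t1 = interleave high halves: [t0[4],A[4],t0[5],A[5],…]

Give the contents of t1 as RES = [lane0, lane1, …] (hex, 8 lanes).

RES = [ 0x20  0xc6  0xac  0xac  0xe0  0x3e  0xe9  0xe9 ]

→ t0 |d5|b5|40|9e|20|ac|e0|e9|
→ t1 |20|c6|ac|ac|e0|3e|e9|e9|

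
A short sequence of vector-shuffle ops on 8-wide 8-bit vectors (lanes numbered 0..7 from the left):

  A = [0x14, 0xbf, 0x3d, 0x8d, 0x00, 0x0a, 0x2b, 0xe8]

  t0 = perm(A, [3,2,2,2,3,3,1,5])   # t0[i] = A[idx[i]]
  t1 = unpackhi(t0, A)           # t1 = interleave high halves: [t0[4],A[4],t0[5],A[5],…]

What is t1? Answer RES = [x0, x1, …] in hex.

RES = [0x8d, 0x00, 0x8d, 0x0a, 0xbf, 0x2b, 0x0a, 0xe8]

  t0: 8d 3d 3d 3d 8d 8d bf 0a
  t1: 8d 00 8d 0a bf 2b 0a e8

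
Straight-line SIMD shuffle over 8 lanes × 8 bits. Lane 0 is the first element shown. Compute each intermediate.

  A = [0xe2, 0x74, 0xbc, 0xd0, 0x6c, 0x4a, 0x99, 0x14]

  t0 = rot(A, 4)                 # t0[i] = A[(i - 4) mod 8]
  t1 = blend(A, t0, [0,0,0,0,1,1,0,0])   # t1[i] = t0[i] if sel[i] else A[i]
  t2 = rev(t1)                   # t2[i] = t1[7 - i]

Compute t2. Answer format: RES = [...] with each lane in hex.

  t0: 6c 4a 99 14 e2 74 bc d0
  t1: e2 74 bc d0 e2 74 99 14
  t2: 14 99 74 e2 d0 bc 74 e2

RES = [ 0x14  0x99  0x74  0xe2  0xd0  0xbc  0x74  0xe2 ]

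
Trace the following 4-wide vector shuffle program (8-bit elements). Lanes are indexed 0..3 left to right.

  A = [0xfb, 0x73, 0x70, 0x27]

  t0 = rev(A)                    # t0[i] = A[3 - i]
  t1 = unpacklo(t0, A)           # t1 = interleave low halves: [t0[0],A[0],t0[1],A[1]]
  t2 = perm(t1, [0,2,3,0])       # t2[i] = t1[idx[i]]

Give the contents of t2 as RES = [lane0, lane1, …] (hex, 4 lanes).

t0 = [0x27, 0x70, 0x73, 0xfb]
t1 = [0x27, 0xfb, 0x70, 0x73]
t2 = [0x27, 0x70, 0x73, 0x27]

RES = [0x27, 0x70, 0x73, 0x27]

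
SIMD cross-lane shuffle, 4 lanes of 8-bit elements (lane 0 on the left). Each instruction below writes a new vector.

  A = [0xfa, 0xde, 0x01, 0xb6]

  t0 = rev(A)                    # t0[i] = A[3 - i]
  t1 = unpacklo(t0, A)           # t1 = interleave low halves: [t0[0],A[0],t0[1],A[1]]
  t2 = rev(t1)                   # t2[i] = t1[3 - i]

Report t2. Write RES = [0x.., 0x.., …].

t0 = [0xb6, 0x01, 0xde, 0xfa]
t1 = [0xb6, 0xfa, 0x01, 0xde]
t2 = [0xde, 0x01, 0xfa, 0xb6]

RES = [0xde, 0x01, 0xfa, 0xb6]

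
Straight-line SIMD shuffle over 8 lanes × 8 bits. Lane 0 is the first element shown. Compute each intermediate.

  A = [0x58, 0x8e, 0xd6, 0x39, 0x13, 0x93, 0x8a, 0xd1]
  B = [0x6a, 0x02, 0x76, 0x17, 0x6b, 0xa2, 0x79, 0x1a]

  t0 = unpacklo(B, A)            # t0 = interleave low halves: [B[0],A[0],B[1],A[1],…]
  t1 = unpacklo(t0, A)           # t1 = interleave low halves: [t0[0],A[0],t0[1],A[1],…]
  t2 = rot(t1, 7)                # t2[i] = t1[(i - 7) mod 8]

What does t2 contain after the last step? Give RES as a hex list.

  t0: 6a 58 02 8e 76 d6 17 39
  t1: 6a 58 58 8e 02 d6 8e 39
  t2: 58 58 8e 02 d6 8e 39 6a

RES = [0x58, 0x58, 0x8e, 0x02, 0xd6, 0x8e, 0x39, 0x6a]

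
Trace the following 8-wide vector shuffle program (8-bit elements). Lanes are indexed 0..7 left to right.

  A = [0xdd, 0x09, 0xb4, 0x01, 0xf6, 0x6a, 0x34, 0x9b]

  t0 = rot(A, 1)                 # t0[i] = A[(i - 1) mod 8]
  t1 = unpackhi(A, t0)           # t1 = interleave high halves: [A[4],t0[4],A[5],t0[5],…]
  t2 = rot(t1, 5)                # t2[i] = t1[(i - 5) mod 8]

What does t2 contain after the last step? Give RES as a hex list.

  t0: 9b dd 09 b4 01 f6 6a 34
  t1: f6 01 6a f6 34 6a 9b 34
  t2: f6 34 6a 9b 34 f6 01 6a

RES = [0xf6, 0x34, 0x6a, 0x9b, 0x34, 0xf6, 0x01, 0x6a]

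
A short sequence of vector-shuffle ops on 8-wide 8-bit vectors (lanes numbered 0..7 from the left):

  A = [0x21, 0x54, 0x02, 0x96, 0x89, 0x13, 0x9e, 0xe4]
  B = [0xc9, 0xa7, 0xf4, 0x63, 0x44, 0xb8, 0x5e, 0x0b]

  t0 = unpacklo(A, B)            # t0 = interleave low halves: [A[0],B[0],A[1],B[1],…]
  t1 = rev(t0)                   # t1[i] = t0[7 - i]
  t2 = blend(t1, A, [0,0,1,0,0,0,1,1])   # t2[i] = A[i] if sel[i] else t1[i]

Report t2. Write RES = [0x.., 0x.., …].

→ t0 |21|c9|54|a7|02|f4|96|63|
→ t1 |63|96|f4|02|a7|54|c9|21|
→ t2 |63|96|02|02|a7|54|9e|e4|

RES = [ 0x63  0x96  0x02  0x02  0xa7  0x54  0x9e  0xe4 ]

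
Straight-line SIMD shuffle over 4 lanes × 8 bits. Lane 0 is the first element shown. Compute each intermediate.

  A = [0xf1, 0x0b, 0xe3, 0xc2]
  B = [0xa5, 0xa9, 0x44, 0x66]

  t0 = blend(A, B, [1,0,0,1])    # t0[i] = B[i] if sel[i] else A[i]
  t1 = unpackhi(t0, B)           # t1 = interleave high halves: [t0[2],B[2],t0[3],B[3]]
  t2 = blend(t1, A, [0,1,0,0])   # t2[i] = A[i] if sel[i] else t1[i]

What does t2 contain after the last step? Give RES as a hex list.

→ t0 |a5|0b|e3|66|
→ t1 |e3|44|66|66|
→ t2 |e3|0b|66|66|

RES = [0xe3, 0x0b, 0x66, 0x66]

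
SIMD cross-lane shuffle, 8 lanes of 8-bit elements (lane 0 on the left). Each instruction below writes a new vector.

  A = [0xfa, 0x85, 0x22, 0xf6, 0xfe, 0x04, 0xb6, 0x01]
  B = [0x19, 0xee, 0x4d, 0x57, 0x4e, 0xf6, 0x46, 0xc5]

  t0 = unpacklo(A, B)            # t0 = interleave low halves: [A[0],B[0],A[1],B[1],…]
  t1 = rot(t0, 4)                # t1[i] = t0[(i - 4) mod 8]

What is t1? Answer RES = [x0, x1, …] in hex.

t0 = [0xfa, 0x19, 0x85, 0xee, 0x22, 0x4d, 0xf6, 0x57]
t1 = [0x22, 0x4d, 0xf6, 0x57, 0xfa, 0x19, 0x85, 0xee]

RES = [0x22, 0x4d, 0xf6, 0x57, 0xfa, 0x19, 0x85, 0xee]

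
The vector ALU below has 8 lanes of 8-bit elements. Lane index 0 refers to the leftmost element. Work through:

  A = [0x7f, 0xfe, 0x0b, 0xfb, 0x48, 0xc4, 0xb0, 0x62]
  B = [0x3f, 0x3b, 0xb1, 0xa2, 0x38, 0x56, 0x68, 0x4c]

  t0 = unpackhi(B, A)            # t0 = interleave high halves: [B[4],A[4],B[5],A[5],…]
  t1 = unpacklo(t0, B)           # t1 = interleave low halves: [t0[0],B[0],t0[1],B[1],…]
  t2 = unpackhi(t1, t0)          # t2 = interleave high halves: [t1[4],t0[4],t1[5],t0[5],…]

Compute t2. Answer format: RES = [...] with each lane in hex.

→ t0 |38|48|56|c4|68|b0|4c|62|
→ t1 |38|3f|48|3b|56|b1|c4|a2|
→ t2 |56|68|b1|b0|c4|4c|a2|62|

RES = [0x56, 0x68, 0xb1, 0xb0, 0xc4, 0x4c, 0xa2, 0x62]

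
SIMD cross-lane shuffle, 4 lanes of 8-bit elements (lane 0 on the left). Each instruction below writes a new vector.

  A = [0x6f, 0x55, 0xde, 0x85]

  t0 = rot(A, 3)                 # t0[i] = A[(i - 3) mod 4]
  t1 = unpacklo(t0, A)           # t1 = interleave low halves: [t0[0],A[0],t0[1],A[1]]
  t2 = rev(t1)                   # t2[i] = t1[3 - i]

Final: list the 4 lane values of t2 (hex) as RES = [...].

  t0: 55 de 85 6f
  t1: 55 6f de 55
  t2: 55 de 6f 55

RES = [ 0x55  0xde  0x6f  0x55 ]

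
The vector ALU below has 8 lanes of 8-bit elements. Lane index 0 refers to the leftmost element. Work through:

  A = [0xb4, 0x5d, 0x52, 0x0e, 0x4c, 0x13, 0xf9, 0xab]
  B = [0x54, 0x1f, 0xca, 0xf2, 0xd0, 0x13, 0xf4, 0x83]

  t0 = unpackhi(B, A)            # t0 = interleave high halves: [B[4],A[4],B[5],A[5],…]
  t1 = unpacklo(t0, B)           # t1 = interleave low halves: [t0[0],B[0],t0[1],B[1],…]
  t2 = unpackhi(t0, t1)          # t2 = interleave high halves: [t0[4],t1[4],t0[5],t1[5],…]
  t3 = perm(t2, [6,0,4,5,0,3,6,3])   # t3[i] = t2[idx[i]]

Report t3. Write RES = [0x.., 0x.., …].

RES = [0xab, 0xf4, 0x83, 0x13, 0xf4, 0xca, 0xab, 0xca]

→ t0 |d0|4c|13|13|f4|f9|83|ab|
→ t1 |d0|54|4c|1f|13|ca|13|f2|
→ t2 |f4|13|f9|ca|83|13|ab|f2|
→ t3 |ab|f4|83|13|f4|ca|ab|ca|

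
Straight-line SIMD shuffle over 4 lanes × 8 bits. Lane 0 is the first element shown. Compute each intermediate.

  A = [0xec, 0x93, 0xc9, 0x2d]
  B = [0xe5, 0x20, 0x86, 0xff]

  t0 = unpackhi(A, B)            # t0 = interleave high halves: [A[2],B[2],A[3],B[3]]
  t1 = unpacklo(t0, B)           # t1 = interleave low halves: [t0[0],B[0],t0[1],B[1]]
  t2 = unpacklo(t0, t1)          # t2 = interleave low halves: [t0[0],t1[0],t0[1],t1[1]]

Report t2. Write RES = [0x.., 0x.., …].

t0 = [0xc9, 0x86, 0x2d, 0xff]
t1 = [0xc9, 0xe5, 0x86, 0x20]
t2 = [0xc9, 0xc9, 0x86, 0xe5]

RES = [ 0xc9  0xc9  0x86  0xe5 ]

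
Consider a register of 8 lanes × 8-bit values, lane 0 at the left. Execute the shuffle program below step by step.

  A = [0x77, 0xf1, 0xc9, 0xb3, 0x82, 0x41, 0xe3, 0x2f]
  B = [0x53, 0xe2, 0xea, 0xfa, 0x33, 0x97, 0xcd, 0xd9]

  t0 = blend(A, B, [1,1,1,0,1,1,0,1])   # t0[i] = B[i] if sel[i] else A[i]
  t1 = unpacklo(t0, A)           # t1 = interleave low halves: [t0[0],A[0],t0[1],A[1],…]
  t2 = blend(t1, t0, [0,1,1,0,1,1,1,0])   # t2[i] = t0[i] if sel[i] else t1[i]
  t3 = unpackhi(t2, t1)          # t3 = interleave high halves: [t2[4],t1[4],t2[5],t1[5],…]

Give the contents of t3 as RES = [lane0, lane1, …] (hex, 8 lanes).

RES = [ 0x33  0xea  0x97  0xc9  0xe3  0xb3  0xb3  0xb3 ]

t0 = [0x53, 0xe2, 0xea, 0xb3, 0x33, 0x97, 0xe3, 0xd9]
t1 = [0x53, 0x77, 0xe2, 0xf1, 0xea, 0xc9, 0xb3, 0xb3]
t2 = [0x53, 0xe2, 0xea, 0xf1, 0x33, 0x97, 0xe3, 0xb3]
t3 = [0x33, 0xea, 0x97, 0xc9, 0xe3, 0xb3, 0xb3, 0xb3]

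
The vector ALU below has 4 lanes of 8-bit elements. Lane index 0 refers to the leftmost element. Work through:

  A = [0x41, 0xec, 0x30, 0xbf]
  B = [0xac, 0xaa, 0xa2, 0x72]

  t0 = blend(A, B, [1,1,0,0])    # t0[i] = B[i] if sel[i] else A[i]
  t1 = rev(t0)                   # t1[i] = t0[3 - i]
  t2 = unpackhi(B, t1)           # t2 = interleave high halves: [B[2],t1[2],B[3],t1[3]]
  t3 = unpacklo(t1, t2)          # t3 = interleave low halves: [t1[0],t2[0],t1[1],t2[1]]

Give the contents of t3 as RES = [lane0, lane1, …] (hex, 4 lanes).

RES = [ 0xbf  0xa2  0x30  0xaa ]

  t0: ac aa 30 bf
  t1: bf 30 aa ac
  t2: a2 aa 72 ac
  t3: bf a2 30 aa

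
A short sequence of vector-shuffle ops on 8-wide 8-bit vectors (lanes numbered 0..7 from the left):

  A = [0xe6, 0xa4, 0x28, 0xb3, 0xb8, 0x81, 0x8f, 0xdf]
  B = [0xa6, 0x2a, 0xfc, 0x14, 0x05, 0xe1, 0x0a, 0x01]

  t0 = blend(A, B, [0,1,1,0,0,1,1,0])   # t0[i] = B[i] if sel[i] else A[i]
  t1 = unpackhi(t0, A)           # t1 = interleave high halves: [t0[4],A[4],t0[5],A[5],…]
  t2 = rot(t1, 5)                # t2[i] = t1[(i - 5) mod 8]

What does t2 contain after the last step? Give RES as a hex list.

RES = [ 0x81  0x0a  0x8f  0xdf  0xdf  0xb8  0xb8  0xe1 ]

t0 = [0xe6, 0x2a, 0xfc, 0xb3, 0xb8, 0xe1, 0x0a, 0xdf]
t1 = [0xb8, 0xb8, 0xe1, 0x81, 0x0a, 0x8f, 0xdf, 0xdf]
t2 = [0x81, 0x0a, 0x8f, 0xdf, 0xdf, 0xb8, 0xb8, 0xe1]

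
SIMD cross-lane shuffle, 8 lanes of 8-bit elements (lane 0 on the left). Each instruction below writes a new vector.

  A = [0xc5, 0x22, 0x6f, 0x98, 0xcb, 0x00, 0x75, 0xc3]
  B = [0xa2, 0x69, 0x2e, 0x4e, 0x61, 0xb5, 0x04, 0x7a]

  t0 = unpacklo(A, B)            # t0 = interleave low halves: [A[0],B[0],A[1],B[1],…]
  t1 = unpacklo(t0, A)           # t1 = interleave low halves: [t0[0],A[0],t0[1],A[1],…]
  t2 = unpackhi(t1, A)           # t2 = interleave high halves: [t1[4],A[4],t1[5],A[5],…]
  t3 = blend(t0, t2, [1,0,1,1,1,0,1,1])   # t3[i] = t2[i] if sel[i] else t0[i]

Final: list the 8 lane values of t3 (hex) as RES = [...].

RES = [0x22, 0xa2, 0x6f, 0x00, 0x69, 0x2e, 0x98, 0xc3]

t0 = [0xc5, 0xa2, 0x22, 0x69, 0x6f, 0x2e, 0x98, 0x4e]
t1 = [0xc5, 0xc5, 0xa2, 0x22, 0x22, 0x6f, 0x69, 0x98]
t2 = [0x22, 0xcb, 0x6f, 0x00, 0x69, 0x75, 0x98, 0xc3]
t3 = [0x22, 0xa2, 0x6f, 0x00, 0x69, 0x2e, 0x98, 0xc3]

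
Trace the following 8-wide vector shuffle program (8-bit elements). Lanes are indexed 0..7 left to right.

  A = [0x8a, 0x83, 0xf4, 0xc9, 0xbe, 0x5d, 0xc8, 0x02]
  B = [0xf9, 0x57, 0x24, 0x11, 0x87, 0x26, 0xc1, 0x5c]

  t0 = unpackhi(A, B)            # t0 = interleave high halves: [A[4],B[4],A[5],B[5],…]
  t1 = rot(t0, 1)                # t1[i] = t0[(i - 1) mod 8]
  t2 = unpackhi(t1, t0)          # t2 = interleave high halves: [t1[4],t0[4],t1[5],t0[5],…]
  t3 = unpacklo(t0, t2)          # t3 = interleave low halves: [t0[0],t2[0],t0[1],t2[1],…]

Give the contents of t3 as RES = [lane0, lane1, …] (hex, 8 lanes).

RES = [0xbe, 0x26, 0x87, 0xc8, 0x5d, 0xc8, 0x26, 0xc1]

t0 = [0xbe, 0x87, 0x5d, 0x26, 0xc8, 0xc1, 0x02, 0x5c]
t1 = [0x5c, 0xbe, 0x87, 0x5d, 0x26, 0xc8, 0xc1, 0x02]
t2 = [0x26, 0xc8, 0xc8, 0xc1, 0xc1, 0x02, 0x02, 0x5c]
t3 = [0xbe, 0x26, 0x87, 0xc8, 0x5d, 0xc8, 0x26, 0xc1]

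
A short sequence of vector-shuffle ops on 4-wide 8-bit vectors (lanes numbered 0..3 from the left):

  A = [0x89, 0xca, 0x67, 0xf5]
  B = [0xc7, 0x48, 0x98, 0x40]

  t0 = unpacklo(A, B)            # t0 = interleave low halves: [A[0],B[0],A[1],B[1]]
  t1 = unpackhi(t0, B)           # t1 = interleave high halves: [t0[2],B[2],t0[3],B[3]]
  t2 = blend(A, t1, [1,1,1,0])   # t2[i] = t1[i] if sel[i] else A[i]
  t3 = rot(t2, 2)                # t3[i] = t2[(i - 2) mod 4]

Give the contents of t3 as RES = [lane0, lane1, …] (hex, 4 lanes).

→ t0 |89|c7|ca|48|
→ t1 |ca|98|48|40|
→ t2 |ca|98|48|f5|
→ t3 |48|f5|ca|98|

RES = [ 0x48  0xf5  0xca  0x98 ]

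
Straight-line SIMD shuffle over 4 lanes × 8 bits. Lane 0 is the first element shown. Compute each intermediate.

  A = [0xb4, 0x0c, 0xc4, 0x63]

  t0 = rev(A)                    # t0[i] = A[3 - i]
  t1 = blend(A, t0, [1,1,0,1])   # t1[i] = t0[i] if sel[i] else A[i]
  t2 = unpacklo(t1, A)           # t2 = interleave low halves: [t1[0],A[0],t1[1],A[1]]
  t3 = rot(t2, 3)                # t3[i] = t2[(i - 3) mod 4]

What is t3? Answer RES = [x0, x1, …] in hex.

RES = [ 0xb4  0xc4  0x0c  0x63 ]

t0 = [0x63, 0xc4, 0x0c, 0xb4]
t1 = [0x63, 0xc4, 0xc4, 0xb4]
t2 = [0x63, 0xb4, 0xc4, 0x0c]
t3 = [0xb4, 0xc4, 0x0c, 0x63]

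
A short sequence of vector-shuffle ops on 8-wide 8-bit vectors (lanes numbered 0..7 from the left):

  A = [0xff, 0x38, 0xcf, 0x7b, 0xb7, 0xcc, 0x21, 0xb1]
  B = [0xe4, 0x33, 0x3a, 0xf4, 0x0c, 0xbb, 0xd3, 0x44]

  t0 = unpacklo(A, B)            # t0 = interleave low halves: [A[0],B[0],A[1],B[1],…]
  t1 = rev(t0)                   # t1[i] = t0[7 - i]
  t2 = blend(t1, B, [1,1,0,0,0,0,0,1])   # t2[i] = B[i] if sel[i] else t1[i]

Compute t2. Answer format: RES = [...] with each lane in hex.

t0 = [0xff, 0xe4, 0x38, 0x33, 0xcf, 0x3a, 0x7b, 0xf4]
t1 = [0xf4, 0x7b, 0x3a, 0xcf, 0x33, 0x38, 0xe4, 0xff]
t2 = [0xe4, 0x33, 0x3a, 0xcf, 0x33, 0x38, 0xe4, 0x44]

RES = [0xe4, 0x33, 0x3a, 0xcf, 0x33, 0x38, 0xe4, 0x44]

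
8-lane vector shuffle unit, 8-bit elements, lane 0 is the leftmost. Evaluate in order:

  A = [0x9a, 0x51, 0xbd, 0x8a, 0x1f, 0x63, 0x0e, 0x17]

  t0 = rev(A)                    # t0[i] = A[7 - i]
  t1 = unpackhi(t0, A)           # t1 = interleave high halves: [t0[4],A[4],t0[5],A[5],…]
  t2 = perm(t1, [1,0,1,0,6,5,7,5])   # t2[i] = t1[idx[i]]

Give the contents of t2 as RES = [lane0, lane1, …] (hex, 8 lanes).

  t0: 17 0e 63 1f 8a bd 51 9a
  t1: 8a 1f bd 63 51 0e 9a 17
  t2: 1f 8a 1f 8a 9a 0e 17 0e

RES = [ 0x1f  0x8a  0x1f  0x8a  0x9a  0x0e  0x17  0x0e ]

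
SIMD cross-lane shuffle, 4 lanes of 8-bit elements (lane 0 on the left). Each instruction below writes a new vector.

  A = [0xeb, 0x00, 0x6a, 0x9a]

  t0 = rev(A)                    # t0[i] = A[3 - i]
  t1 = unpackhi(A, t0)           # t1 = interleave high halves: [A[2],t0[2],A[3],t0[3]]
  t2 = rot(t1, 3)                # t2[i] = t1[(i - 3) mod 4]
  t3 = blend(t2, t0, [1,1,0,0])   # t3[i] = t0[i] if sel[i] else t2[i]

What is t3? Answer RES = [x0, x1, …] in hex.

RES = [0x9a, 0x6a, 0xeb, 0x6a]

→ t0 |9a|6a|00|eb|
→ t1 |6a|00|9a|eb|
→ t2 |00|9a|eb|6a|
→ t3 |9a|6a|eb|6a|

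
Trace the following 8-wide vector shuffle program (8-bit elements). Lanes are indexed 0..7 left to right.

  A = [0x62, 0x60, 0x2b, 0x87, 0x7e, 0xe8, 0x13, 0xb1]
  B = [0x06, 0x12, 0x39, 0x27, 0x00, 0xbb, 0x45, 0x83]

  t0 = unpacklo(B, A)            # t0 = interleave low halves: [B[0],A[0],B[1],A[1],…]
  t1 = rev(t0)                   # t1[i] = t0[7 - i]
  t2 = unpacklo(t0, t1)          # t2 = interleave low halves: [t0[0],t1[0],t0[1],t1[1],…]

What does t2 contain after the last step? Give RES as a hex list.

RES = [ 0x06  0x87  0x62  0x27  0x12  0x2b  0x60  0x39 ]

t0 = [0x06, 0x62, 0x12, 0x60, 0x39, 0x2b, 0x27, 0x87]
t1 = [0x87, 0x27, 0x2b, 0x39, 0x60, 0x12, 0x62, 0x06]
t2 = [0x06, 0x87, 0x62, 0x27, 0x12, 0x2b, 0x60, 0x39]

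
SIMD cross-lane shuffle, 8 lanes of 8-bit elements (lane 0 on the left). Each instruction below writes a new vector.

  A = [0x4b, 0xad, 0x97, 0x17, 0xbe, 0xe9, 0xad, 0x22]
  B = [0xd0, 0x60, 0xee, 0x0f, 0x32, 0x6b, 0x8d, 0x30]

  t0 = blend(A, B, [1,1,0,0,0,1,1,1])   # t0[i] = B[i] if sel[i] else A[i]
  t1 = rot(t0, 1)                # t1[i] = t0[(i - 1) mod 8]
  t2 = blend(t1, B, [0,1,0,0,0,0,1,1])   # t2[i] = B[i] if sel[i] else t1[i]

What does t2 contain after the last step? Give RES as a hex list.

RES = [0x30, 0x60, 0x60, 0x97, 0x17, 0xbe, 0x8d, 0x30]

→ t0 |d0|60|97|17|be|6b|8d|30|
→ t1 |30|d0|60|97|17|be|6b|8d|
→ t2 |30|60|60|97|17|be|8d|30|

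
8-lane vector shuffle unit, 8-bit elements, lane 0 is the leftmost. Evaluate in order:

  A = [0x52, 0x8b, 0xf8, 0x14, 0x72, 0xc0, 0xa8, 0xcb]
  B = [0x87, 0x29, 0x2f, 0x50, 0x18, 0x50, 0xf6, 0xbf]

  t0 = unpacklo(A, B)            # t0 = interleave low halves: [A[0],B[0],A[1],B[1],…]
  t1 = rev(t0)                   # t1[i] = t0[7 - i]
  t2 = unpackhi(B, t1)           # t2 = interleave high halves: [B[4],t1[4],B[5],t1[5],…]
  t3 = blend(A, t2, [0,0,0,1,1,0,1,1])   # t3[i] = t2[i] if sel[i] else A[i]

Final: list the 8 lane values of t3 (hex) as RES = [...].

→ t0 |52|87|8b|29|f8|2f|14|50|
→ t1 |50|14|2f|f8|29|8b|87|52|
→ t2 |18|29|50|8b|f6|87|bf|52|
→ t3 |52|8b|f8|8b|f6|c0|bf|52|

RES = [ 0x52  0x8b  0xf8  0x8b  0xf6  0xc0  0xbf  0x52 ]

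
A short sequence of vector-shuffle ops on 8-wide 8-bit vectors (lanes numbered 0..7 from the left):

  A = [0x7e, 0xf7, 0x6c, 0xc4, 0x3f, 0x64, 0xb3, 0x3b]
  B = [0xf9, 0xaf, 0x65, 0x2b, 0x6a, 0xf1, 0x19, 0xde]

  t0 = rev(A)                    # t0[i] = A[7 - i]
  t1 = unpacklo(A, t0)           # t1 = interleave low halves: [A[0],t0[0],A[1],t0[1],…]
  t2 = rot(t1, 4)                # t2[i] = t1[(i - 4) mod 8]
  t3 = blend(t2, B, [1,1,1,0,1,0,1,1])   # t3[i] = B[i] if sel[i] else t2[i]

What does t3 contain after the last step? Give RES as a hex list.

RES = [ 0xf9  0xaf  0x65  0x3f  0x6a  0x3b  0x19  0xde ]

t0 = [0x3b, 0xb3, 0x64, 0x3f, 0xc4, 0x6c, 0xf7, 0x7e]
t1 = [0x7e, 0x3b, 0xf7, 0xb3, 0x6c, 0x64, 0xc4, 0x3f]
t2 = [0x6c, 0x64, 0xc4, 0x3f, 0x7e, 0x3b, 0xf7, 0xb3]
t3 = [0xf9, 0xaf, 0x65, 0x3f, 0x6a, 0x3b, 0x19, 0xde]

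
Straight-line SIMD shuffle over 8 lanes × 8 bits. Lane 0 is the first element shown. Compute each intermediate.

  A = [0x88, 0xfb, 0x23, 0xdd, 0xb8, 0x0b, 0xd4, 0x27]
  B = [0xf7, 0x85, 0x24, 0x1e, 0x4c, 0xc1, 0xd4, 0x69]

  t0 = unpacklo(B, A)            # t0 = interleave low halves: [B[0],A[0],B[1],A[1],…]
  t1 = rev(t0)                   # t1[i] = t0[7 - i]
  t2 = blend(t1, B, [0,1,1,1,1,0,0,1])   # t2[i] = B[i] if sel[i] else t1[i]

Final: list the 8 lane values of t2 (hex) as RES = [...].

→ t0 |f7|88|85|fb|24|23|1e|dd|
→ t1 |dd|1e|23|24|fb|85|88|f7|
→ t2 |dd|85|24|1e|4c|85|88|69|

RES = [0xdd, 0x85, 0x24, 0x1e, 0x4c, 0x85, 0x88, 0x69]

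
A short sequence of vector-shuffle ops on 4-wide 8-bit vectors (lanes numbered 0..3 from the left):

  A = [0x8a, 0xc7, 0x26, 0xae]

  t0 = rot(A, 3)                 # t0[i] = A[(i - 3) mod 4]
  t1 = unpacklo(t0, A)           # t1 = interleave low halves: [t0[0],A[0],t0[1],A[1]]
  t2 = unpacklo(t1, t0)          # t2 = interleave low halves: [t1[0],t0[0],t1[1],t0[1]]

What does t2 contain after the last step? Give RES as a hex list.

→ t0 |c7|26|ae|8a|
→ t1 |c7|8a|26|c7|
→ t2 |c7|c7|8a|26|

RES = [0xc7, 0xc7, 0x8a, 0x26]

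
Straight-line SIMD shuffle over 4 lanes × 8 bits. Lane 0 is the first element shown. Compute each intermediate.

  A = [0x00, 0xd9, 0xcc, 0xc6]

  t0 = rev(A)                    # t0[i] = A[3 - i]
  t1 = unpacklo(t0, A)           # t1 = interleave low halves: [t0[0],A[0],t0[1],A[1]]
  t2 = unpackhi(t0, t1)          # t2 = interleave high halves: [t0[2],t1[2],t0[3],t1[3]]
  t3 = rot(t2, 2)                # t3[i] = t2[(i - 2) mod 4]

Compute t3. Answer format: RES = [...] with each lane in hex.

RES = [0x00, 0xd9, 0xd9, 0xcc]

t0 = [0xc6, 0xcc, 0xd9, 0x00]
t1 = [0xc6, 0x00, 0xcc, 0xd9]
t2 = [0xd9, 0xcc, 0x00, 0xd9]
t3 = [0x00, 0xd9, 0xd9, 0xcc]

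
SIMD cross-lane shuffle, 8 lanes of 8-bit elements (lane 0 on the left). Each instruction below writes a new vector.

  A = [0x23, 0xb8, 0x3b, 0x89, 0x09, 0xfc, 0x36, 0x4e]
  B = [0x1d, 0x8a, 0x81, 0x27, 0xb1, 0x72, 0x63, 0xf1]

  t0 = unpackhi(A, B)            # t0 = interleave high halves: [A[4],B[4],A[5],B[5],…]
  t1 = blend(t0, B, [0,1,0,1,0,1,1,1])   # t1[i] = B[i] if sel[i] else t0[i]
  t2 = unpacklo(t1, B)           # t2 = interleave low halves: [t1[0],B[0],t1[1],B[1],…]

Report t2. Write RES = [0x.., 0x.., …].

RES = [ 0x09  0x1d  0x8a  0x8a  0xfc  0x81  0x27  0x27 ]

t0 = [0x09, 0xb1, 0xfc, 0x72, 0x36, 0x63, 0x4e, 0xf1]
t1 = [0x09, 0x8a, 0xfc, 0x27, 0x36, 0x72, 0x63, 0xf1]
t2 = [0x09, 0x1d, 0x8a, 0x8a, 0xfc, 0x81, 0x27, 0x27]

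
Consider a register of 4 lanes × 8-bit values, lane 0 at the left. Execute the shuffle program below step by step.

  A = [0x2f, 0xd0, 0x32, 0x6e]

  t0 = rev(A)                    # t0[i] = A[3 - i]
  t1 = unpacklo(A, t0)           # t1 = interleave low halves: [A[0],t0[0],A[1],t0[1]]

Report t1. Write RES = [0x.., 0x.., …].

→ t0 |6e|32|d0|2f|
→ t1 |2f|6e|d0|32|

RES = [0x2f, 0x6e, 0xd0, 0x32]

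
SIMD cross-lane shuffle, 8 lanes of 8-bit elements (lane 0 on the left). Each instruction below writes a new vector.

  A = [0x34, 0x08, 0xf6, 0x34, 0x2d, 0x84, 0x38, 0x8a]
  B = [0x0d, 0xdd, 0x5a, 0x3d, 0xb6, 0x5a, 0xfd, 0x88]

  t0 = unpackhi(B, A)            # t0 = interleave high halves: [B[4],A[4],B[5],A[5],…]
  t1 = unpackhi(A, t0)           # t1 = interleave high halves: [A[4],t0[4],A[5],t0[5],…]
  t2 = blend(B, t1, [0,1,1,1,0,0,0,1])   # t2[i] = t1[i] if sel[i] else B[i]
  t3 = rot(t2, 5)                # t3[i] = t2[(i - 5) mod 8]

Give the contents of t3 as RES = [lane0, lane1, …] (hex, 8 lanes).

RES = [0x38, 0xb6, 0x5a, 0xfd, 0x8a, 0x0d, 0xfd, 0x84]

t0 = [0xb6, 0x2d, 0x5a, 0x84, 0xfd, 0x38, 0x88, 0x8a]
t1 = [0x2d, 0xfd, 0x84, 0x38, 0x38, 0x88, 0x8a, 0x8a]
t2 = [0x0d, 0xfd, 0x84, 0x38, 0xb6, 0x5a, 0xfd, 0x8a]
t3 = [0x38, 0xb6, 0x5a, 0xfd, 0x8a, 0x0d, 0xfd, 0x84]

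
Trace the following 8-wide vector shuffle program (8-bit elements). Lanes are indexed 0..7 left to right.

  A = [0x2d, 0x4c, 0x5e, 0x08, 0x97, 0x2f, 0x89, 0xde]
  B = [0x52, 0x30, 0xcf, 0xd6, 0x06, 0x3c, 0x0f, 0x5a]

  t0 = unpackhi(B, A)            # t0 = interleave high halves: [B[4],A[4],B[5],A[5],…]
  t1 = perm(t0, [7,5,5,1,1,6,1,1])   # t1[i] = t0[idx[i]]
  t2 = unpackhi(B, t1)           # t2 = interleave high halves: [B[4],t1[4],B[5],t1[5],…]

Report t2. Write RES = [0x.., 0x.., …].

RES = [0x06, 0x97, 0x3c, 0x5a, 0x0f, 0x97, 0x5a, 0x97]

→ t0 |06|97|3c|2f|0f|89|5a|de|
→ t1 |de|89|89|97|97|5a|97|97|
→ t2 |06|97|3c|5a|0f|97|5a|97|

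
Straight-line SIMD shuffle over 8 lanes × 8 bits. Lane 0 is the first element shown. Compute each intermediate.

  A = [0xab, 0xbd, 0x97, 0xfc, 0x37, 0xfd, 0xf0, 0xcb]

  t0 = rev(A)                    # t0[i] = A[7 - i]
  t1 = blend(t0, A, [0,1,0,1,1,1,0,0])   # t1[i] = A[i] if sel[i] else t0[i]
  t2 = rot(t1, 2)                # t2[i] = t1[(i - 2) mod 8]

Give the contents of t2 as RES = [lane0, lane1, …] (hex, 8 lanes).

RES = [0xbd, 0xab, 0xcb, 0xbd, 0xfd, 0xfc, 0x37, 0xfd]

t0 = [0xcb, 0xf0, 0xfd, 0x37, 0xfc, 0x97, 0xbd, 0xab]
t1 = [0xcb, 0xbd, 0xfd, 0xfc, 0x37, 0xfd, 0xbd, 0xab]
t2 = [0xbd, 0xab, 0xcb, 0xbd, 0xfd, 0xfc, 0x37, 0xfd]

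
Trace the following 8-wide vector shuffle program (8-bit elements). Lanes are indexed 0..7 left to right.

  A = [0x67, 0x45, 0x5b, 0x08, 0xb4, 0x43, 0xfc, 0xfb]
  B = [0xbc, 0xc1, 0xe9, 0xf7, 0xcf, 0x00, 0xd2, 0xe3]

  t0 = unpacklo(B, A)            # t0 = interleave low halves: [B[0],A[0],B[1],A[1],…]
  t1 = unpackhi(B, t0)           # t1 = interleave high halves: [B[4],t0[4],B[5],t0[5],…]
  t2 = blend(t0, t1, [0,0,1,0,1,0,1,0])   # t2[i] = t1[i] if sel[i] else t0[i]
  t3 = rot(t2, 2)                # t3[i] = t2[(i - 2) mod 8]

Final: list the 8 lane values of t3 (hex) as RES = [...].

t0 = [0xbc, 0x67, 0xc1, 0x45, 0xe9, 0x5b, 0xf7, 0x08]
t1 = [0xcf, 0xe9, 0x00, 0x5b, 0xd2, 0xf7, 0xe3, 0x08]
t2 = [0xbc, 0x67, 0x00, 0x45, 0xd2, 0x5b, 0xe3, 0x08]
t3 = [0xe3, 0x08, 0xbc, 0x67, 0x00, 0x45, 0xd2, 0x5b]

RES = [0xe3, 0x08, 0xbc, 0x67, 0x00, 0x45, 0xd2, 0x5b]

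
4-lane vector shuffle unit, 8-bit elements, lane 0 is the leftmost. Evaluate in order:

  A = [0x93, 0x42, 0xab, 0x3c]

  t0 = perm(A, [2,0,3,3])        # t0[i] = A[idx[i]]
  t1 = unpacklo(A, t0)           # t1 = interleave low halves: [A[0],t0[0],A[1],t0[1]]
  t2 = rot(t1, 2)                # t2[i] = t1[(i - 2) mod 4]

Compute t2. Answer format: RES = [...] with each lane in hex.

RES = [0x42, 0x93, 0x93, 0xab]

→ t0 |ab|93|3c|3c|
→ t1 |93|ab|42|93|
→ t2 |42|93|93|ab|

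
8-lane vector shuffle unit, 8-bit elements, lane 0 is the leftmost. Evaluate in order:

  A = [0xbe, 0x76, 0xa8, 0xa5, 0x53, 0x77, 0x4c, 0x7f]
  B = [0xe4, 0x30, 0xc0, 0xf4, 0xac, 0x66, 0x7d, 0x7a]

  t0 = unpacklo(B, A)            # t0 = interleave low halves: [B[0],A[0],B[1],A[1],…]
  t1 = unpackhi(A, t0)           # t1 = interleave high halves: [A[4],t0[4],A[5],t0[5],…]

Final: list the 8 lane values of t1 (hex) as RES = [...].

t0 = [0xe4, 0xbe, 0x30, 0x76, 0xc0, 0xa8, 0xf4, 0xa5]
t1 = [0x53, 0xc0, 0x77, 0xa8, 0x4c, 0xf4, 0x7f, 0xa5]

RES = [ 0x53  0xc0  0x77  0xa8  0x4c  0xf4  0x7f  0xa5 ]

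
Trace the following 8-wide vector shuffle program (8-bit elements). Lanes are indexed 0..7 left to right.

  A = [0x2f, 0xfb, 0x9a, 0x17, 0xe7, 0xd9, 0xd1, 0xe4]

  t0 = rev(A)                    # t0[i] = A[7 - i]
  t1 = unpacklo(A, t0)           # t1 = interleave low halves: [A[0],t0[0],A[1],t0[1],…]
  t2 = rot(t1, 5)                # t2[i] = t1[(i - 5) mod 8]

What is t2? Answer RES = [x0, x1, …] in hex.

t0 = [0xe4, 0xd1, 0xd9, 0xe7, 0x17, 0x9a, 0xfb, 0x2f]
t1 = [0x2f, 0xe4, 0xfb, 0xd1, 0x9a, 0xd9, 0x17, 0xe7]
t2 = [0xd1, 0x9a, 0xd9, 0x17, 0xe7, 0x2f, 0xe4, 0xfb]

RES = [0xd1, 0x9a, 0xd9, 0x17, 0xe7, 0x2f, 0xe4, 0xfb]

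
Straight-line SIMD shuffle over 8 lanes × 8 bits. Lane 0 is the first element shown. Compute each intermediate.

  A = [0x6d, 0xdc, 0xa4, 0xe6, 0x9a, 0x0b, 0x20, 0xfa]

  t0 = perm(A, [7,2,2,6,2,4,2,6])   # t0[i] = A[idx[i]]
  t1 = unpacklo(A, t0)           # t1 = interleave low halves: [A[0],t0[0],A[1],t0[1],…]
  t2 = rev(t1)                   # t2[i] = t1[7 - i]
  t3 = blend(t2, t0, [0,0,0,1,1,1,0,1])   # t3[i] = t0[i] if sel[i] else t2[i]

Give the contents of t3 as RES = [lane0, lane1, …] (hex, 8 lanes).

RES = [0x20, 0xe6, 0xa4, 0x20, 0xa4, 0x9a, 0xfa, 0x20]

t0 = [0xfa, 0xa4, 0xa4, 0x20, 0xa4, 0x9a, 0xa4, 0x20]
t1 = [0x6d, 0xfa, 0xdc, 0xa4, 0xa4, 0xa4, 0xe6, 0x20]
t2 = [0x20, 0xe6, 0xa4, 0xa4, 0xa4, 0xdc, 0xfa, 0x6d]
t3 = [0x20, 0xe6, 0xa4, 0x20, 0xa4, 0x9a, 0xfa, 0x20]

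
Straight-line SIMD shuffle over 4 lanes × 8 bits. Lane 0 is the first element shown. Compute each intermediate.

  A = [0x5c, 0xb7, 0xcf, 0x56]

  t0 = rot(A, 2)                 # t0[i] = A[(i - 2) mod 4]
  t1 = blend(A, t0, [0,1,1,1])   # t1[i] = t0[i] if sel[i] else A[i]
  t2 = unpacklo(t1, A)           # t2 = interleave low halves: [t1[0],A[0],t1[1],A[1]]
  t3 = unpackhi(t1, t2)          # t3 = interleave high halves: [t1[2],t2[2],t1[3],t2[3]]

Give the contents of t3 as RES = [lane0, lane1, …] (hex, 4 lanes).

t0 = [0xcf, 0x56, 0x5c, 0xb7]
t1 = [0x5c, 0x56, 0x5c, 0xb7]
t2 = [0x5c, 0x5c, 0x56, 0xb7]
t3 = [0x5c, 0x56, 0xb7, 0xb7]

RES = [0x5c, 0x56, 0xb7, 0xb7]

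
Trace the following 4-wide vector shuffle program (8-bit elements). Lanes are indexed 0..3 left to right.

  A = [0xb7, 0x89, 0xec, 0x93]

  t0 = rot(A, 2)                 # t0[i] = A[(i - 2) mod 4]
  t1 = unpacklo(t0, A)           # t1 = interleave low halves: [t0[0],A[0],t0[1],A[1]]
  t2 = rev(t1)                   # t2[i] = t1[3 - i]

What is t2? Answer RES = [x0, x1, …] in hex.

  t0: ec 93 b7 89
  t1: ec b7 93 89
  t2: 89 93 b7 ec

RES = [0x89, 0x93, 0xb7, 0xec]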